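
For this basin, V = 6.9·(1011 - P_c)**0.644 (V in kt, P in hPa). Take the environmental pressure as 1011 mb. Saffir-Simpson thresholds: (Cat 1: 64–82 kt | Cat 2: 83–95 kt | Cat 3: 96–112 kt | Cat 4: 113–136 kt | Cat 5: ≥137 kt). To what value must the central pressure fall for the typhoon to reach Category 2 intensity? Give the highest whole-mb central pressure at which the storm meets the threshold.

Category 2 begins at V = 83 kt.
Required ΔP = (83/6.9)^(1/0.644) = 12.029^1.553 ≈ 47.57 mb.
P_c ≤ 1011 − 47.57 = 963.43, so the highest integer P_c is 963 mb.

963 mb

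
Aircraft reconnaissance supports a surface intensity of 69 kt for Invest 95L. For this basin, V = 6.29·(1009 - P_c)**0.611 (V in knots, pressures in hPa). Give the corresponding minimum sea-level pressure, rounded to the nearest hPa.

ΔP = (V / 6.29)^(1/0.611) = (69/6.29)^1.637.
69/6.29 = 10.970; 10.970^1.637 ≈ 50.40 hPa.
P_c = 1009 − 50.40 = 958.60 ≈ 959 hPa.

959 hPa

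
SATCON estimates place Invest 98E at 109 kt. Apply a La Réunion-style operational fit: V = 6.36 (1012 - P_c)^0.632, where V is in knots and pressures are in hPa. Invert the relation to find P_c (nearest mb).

922 mb

ΔP = (V / 6.36)^(1/0.632) = (109/6.36)^1.582.
109/6.36 = 17.138; 17.138^1.582 ≈ 89.64 mb.
P_c = 1012 − 89.64 = 922.36 ≈ 922 mb.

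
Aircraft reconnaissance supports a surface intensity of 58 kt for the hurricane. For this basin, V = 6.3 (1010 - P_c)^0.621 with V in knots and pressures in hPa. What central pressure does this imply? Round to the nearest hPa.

974 hPa

ΔP = (V / 6.3)^(1/0.621) = (58/6.3)^1.610.
58/6.3 = 9.206; 9.206^1.610 ≈ 35.68 hPa.
P_c = 1010 − 35.68 = 974.32 ≈ 974 hPa.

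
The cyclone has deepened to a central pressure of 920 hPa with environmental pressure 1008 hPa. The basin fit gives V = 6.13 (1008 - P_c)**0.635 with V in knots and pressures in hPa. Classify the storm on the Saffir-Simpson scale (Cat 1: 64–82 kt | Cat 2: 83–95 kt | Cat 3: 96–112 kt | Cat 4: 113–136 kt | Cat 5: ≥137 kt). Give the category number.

3

ΔP = 1008 − 920 = 88 hPa.
V ≈ 6.13 × 88^0.635 = 6.13 × 17.17 ≈ 105 kt.
105 kt falls in the Category 3 band.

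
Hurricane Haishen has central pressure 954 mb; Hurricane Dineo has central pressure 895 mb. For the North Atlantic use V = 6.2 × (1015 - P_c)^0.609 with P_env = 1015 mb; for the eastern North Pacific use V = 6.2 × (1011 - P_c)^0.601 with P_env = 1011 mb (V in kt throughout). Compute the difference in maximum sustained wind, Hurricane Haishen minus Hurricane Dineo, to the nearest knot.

Hurricane Haishen: ΔP = 61; V ≈ 6.2 × 61^0.609 ≈ 75.80 kt.
Hurricane Dineo: ΔP = 116; V ≈ 6.2 × 116^0.601 ≈ 107.93 kt.
Difference ≈ 75.80 − 107.93 = -32.13 → -32 kt.

-32 kt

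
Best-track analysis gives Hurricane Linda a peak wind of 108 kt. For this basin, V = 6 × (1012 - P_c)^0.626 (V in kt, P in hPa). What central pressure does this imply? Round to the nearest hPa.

ΔP = (V / 6)^(1/0.626) = (108/6)^1.597.
108/6 = 18.000; 18.000^1.597 ≈ 101.21 hPa.
P_c = 1012 − 101.21 = 910.79 ≈ 911 hPa.

911 hPa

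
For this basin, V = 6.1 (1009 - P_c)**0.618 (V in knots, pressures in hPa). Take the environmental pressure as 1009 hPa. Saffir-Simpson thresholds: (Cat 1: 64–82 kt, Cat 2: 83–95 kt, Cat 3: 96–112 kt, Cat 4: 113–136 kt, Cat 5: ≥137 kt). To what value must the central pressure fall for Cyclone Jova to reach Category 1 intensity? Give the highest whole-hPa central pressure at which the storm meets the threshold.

Category 1 begins at V = 64 kt.
Required ΔP = (64/6.1)^(1/0.618) = 10.492^1.618 ≈ 44.86 hPa.
P_c ≤ 1009 − 44.86 = 964.14, so the highest integer P_c is 964 hPa.

964 hPa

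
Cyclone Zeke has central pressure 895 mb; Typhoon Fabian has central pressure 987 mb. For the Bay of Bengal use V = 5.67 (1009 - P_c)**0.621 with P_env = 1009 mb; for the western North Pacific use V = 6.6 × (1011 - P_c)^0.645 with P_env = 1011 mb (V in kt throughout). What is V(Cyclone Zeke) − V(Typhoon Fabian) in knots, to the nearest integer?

Cyclone Zeke: ΔP = 114; V ≈ 5.67 × 114^0.621 ≈ 107.38 kt.
Typhoon Fabian: ΔP = 24; V ≈ 6.6 × 24^0.645 ≈ 51.26 kt.
Difference ≈ 107.38 − 51.26 = 56.12 → 56 kt.

56 kt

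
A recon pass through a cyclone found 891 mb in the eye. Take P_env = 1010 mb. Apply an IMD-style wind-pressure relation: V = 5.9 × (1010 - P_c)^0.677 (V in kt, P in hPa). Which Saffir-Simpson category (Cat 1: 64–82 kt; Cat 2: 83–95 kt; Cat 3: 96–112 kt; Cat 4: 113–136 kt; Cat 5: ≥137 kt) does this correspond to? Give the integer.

ΔP = 1010 − 891 = 119 mb.
V ≈ 5.9 × 119^0.677 = 5.9 × 25.42 ≈ 150 kt.
150 kt falls in the Category 5 band.

5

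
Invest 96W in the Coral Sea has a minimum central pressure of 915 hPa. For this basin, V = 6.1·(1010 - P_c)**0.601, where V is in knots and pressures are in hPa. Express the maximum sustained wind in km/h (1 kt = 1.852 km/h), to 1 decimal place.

ΔP = 1010 − 915 = 95 hPa.
V ≈ 6.1 × 95^0.601 = 6.1 × 15.439 ≈ 94.176 kt.
94.176 × 1.852 ≈ 174.41 km/h → 174.4 km/h.

174.4 km/h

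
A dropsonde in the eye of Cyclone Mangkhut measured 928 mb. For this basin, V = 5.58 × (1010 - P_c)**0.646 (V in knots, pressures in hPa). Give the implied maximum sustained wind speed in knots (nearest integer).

96 kt

ΔP = 1010 − 928 = 82 mb.
82^0.646 ≈ 17.232.
V ≈ 5.58 × 17.232 ≈ 96.2 kt.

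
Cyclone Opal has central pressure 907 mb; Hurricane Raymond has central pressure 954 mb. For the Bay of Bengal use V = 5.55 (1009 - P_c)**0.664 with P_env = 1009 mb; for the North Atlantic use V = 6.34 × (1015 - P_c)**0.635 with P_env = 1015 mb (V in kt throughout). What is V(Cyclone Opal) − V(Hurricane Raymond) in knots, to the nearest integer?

Cyclone Opal: ΔP = 102; V ≈ 5.55 × 102^0.664 ≈ 119.68 kt.
Hurricane Raymond: ΔP = 61; V ≈ 6.34 × 61^0.635 ≈ 86.25 kt.
Difference ≈ 119.68 − 86.25 = 33.43 → 33 kt.

33 kt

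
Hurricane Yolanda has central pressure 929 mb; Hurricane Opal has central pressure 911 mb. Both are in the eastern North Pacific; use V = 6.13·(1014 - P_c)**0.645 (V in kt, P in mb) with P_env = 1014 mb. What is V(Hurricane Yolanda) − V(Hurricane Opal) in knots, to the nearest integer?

Hurricane Yolanda: ΔP = 85; V ≈ 6.13 × 85^0.645 ≈ 107.63 kt.
Hurricane Opal: ΔP = 103; V ≈ 6.13 × 103^0.645 ≈ 121.83 kt.
Difference ≈ 107.63 − 121.83 = -14.20 → -14 kt.

-14 kt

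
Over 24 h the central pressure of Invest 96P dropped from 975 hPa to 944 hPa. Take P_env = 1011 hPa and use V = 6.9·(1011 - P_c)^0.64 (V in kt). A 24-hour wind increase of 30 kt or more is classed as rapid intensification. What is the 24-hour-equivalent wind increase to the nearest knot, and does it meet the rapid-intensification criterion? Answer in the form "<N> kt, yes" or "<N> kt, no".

33 kt, yes

V₁: ΔP = 36, V ≈ 6.9 × 36^0.64 ≈ 68.37 kt.
V₂: ΔP = 67, V ≈ 6.9 × 67^0.64 ≈ 101.75 kt.
ΔV over 24 h = 33.38 kt → 24 h equivalent = 33.38 × 24/24 ≈ 33.38 kt.
33 kt ≥ 30 kt ⇒ rapid intensification.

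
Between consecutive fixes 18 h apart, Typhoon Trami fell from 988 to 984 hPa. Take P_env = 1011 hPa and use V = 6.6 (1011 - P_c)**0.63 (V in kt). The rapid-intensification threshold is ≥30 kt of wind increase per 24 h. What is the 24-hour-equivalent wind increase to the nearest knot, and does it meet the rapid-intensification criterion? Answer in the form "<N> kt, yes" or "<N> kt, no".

V₁: ΔP = 23, V ≈ 6.6 × 23^0.63 ≈ 47.58 kt.
V₂: ΔP = 27, V ≈ 6.6 × 27^0.63 ≈ 52.64 kt.
ΔV over 18 h = 5.06 kt → 24 h equivalent = 5.06 × 24/18 ≈ 6.75 kt.
7 kt < 30 kt ⇒ not rapid intensification.

7 kt, no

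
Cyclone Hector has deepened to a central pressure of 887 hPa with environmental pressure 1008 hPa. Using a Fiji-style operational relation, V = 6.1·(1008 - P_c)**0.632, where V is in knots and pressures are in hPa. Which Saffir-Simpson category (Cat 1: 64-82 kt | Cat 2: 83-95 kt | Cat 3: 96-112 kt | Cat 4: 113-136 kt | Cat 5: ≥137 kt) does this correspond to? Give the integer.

ΔP = 1008 − 887 = 121 hPa.
V ≈ 6.1 × 121^0.632 = 6.1 × 20.72 ≈ 126 kt.
126 kt falls in the Category 4 band.

4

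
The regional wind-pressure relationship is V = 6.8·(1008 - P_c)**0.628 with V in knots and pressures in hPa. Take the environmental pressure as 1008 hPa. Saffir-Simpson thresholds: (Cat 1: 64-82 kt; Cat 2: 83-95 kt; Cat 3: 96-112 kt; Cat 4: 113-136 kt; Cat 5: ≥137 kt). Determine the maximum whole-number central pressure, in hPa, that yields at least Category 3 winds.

940 hPa

Category 3 begins at V = 96 kt.
Required ΔP = (96/6.8)^(1/0.628) = 14.118^1.592 ≈ 67.74 hPa.
P_c ≤ 1008 − 67.74 = 940.26, so the highest integer P_c is 940 hPa.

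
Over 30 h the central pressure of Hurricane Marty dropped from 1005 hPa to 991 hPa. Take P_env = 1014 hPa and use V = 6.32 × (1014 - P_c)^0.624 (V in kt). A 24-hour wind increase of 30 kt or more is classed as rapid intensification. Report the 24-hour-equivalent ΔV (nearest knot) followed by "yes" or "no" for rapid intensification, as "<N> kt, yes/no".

V₁: ΔP = 9, V ≈ 6.32 × 9^0.624 ≈ 24.90 kt.
V₂: ΔP = 23, V ≈ 6.32 × 23^0.624 ≈ 44.71 kt.
ΔV over 30 h = 19.81 kt → 24 h equivalent = 19.81 × 24/30 ≈ 15.85 kt.
16 kt < 30 kt ⇒ not rapid intensification.

16 kt, no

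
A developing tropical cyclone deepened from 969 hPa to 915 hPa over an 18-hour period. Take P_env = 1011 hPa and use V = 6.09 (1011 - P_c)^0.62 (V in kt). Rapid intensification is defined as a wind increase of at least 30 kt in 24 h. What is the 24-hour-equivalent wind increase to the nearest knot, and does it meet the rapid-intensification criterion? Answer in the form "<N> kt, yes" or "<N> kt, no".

55 kt, yes

V₁: ΔP = 42, V ≈ 6.09 × 42^0.62 ≈ 61.81 kt.
V₂: ΔP = 96, V ≈ 6.09 × 96^0.62 ≈ 103.19 kt.
ΔV over 18 h = 41.38 kt → 24 h equivalent = 41.38 × 24/18 ≈ 55.17 kt.
55 kt ≥ 30 kt ⇒ rapid intensification.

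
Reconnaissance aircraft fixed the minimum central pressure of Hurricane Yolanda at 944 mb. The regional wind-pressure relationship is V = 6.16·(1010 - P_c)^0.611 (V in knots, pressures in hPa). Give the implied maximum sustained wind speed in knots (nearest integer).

ΔP = 1010 − 944 = 66 mb.
66^0.611 ≈ 12.934.
V ≈ 6.16 × 12.934 ≈ 79.7 kt.

80 kt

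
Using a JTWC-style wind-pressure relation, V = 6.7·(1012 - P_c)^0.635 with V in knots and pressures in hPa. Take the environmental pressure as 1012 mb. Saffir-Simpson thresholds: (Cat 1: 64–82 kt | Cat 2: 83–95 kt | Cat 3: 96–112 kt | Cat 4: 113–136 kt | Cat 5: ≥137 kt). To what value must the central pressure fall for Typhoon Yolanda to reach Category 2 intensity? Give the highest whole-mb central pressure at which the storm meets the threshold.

959 mb

Category 2 begins at V = 83 kt.
Required ΔP = (83/6.7)^(1/0.635) = 12.388^1.575 ≈ 52.63 mb.
P_c ≤ 1012 − 52.63 = 959.37, so the highest integer P_c is 959 mb.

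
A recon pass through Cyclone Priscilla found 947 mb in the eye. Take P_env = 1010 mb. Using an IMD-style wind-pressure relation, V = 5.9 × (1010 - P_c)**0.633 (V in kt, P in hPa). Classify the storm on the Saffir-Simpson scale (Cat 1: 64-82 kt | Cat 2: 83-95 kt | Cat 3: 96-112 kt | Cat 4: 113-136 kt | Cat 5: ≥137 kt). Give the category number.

1

ΔP = 1010 − 947 = 63 mb.
V ≈ 5.9 × 63^0.633 = 5.9 × 13.77 ≈ 81 kt.
81 kt falls in the Category 1 band.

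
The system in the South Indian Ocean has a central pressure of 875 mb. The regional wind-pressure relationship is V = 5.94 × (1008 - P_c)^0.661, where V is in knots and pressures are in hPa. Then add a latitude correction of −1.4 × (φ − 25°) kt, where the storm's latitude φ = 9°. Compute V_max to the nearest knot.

ΔP = 1008 − 875 = 133 mb.
133^0.661 ≈ 25.343.
V ≈ 5.94 × 25.343 ≈ 150.5 kt.
Latitude correction: −1.4 × (9 − 25) = 22.4 kt.
Corrected V ≈ 172.9 kt → 173 kt.

173 kt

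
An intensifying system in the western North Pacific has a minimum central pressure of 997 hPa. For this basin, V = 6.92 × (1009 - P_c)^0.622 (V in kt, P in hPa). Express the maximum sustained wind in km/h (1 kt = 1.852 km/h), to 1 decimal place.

60.1 km/h

ΔP = 1009 − 997 = 12 hPa.
V ≈ 6.92 × 12^0.622 = 6.92 × 4.691 ≈ 32.461 kt.
32.461 × 1.852 ≈ 60.12 km/h → 60.1 km/h.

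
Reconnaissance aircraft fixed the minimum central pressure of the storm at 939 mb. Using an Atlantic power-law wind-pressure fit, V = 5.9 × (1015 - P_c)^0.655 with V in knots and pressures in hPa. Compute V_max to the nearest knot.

101 kt

ΔP = 1015 − 939 = 76 mb.
76^0.655 ≈ 17.058.
V ≈ 5.9 × 17.058 ≈ 100.6 kt.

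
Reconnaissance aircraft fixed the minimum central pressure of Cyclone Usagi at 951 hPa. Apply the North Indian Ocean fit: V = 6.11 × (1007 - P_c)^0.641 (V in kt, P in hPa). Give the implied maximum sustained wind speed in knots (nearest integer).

ΔP = 1007 − 951 = 56 hPa.
56^0.641 ≈ 13.200.
V ≈ 6.11 × 13.200 ≈ 80.7 kt.

81 kt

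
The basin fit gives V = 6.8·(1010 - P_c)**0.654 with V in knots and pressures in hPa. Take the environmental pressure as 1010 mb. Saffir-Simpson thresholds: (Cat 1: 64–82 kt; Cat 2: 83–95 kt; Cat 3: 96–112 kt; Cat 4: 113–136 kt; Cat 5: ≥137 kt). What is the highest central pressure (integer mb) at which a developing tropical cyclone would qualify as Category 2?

Category 2 begins at V = 83 kt.
Required ΔP = (83/6.8)^(1/0.654) = 12.206^1.529 ≈ 45.86 mb.
P_c ≤ 1010 − 45.86 = 964.14, so the highest integer P_c is 964 mb.

964 mb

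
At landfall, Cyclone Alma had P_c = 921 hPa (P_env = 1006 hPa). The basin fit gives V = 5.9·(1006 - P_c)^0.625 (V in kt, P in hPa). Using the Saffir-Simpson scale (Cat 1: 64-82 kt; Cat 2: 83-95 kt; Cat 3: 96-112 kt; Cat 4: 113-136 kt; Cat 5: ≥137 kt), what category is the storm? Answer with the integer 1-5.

ΔP = 1006 − 921 = 85 hPa.
V ≈ 5.9 × 85^0.625 = 5.9 × 16.07 ≈ 95 kt.
95 kt falls in the Category 2 band.

2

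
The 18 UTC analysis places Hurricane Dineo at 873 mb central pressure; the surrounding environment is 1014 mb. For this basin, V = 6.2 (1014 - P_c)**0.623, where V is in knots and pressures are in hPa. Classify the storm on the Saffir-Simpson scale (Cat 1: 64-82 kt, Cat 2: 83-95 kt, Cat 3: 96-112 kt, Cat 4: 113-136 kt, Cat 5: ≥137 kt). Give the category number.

ΔP = 1014 − 873 = 141 mb.
V ≈ 6.2 × 141^0.623 = 6.2 × 21.83 ≈ 135 kt.
135 kt falls in the Category 4 band.

4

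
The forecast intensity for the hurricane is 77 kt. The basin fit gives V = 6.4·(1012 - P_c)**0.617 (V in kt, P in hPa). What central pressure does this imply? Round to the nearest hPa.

956 hPa

ΔP = (V / 6.4)^(1/0.617) = (77/6.4)^1.621.
77/6.4 = 12.031; 12.031^1.621 ≈ 56.35 hPa.
P_c = 1012 − 56.35 = 955.65 ≈ 956 hPa.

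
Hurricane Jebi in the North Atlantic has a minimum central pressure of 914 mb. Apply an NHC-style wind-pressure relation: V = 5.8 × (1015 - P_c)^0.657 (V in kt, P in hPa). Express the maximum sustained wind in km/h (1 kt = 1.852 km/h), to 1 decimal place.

222.8 km/h

ΔP = 1015 − 914 = 101 mb.
V ≈ 5.8 × 101^0.657 = 5.8 × 20.741 ≈ 120.300 kt.
120.300 × 1.852 ≈ 222.80 km/h → 222.8 km/h.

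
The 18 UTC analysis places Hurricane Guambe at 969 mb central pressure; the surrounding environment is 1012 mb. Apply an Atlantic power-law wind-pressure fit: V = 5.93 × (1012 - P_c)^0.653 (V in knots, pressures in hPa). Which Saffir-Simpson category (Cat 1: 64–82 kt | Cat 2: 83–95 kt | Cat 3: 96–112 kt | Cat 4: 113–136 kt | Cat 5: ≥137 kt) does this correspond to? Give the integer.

1

ΔP = 1012 − 969 = 43 mb.
V ≈ 5.93 × 43^0.653 = 5.93 × 11.66 ≈ 69 kt.
69 kt falls in the Category 1 band.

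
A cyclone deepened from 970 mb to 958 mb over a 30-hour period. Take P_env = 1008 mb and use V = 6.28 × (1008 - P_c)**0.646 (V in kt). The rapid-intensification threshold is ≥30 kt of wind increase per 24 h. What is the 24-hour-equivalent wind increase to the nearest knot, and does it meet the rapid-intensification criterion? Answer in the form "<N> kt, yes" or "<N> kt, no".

10 kt, no

V₁: ΔP = 38, V ≈ 6.28 × 38^0.646 ≈ 65.84 kt.
V₂: ΔP = 50, V ≈ 6.28 × 50^0.646 ≈ 78.61 kt.
ΔV over 30 h = 12.77 kt → 24 h equivalent = 12.77 × 24/30 ≈ 10.22 kt.
10 kt < 30 kt ⇒ not rapid intensification.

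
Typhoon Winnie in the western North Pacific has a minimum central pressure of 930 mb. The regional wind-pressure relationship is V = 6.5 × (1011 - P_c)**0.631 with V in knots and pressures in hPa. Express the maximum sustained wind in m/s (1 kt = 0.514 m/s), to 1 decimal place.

ΔP = 1011 − 930 = 81 mb.
V ≈ 6.5 × 81^0.631 = 6.5 × 16.005 ≈ 104.032 kt.
104.032 × 0.514 ≈ 53.47 m/s → 53.5 m/s.

53.5 m/s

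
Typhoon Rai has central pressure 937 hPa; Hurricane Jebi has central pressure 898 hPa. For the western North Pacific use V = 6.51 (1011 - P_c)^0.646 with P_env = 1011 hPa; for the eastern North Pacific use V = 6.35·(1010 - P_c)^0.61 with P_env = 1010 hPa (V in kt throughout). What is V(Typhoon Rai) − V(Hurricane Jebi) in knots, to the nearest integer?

Typhoon Rai: ΔP = 74; V ≈ 6.51 × 74^0.646 ≈ 104.98 kt.
Hurricane Jebi: ΔP = 112; V ≈ 6.35 × 112^0.61 ≈ 112.93 kt.
Difference ≈ 104.98 − 112.93 = -7.95 → -8 kt.

-8 kt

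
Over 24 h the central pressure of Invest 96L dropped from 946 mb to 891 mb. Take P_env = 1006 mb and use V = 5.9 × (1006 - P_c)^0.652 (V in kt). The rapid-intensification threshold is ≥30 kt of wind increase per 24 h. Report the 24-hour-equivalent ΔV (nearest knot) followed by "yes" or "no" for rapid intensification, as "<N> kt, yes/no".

45 kt, yes

V₁: ΔP = 60, V ≈ 5.9 × 60^0.652 ≈ 85.15 kt.
V₂: ΔP = 115, V ≈ 5.9 × 115^0.652 ≈ 130.14 kt.
ΔV over 24 h = 44.99 kt → 24 h equivalent = 44.99 × 24/24 ≈ 44.99 kt.
45 kt ≥ 30 kt ⇒ rapid intensification.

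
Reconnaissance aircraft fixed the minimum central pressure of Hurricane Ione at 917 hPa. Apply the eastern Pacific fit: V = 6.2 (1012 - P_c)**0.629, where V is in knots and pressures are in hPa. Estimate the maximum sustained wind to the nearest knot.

ΔP = 1012 − 917 = 95 hPa.
95^0.629 ≈ 17.538.
V ≈ 6.2 × 17.538 ≈ 108.7 kt.

109 kt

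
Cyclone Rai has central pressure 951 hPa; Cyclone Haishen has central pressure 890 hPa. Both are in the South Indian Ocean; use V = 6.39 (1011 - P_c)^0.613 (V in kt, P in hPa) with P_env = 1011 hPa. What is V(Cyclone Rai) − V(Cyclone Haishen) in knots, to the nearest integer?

Cyclone Rai: ΔP = 60; V ≈ 6.39 × 60^0.613 ≈ 78.62 kt.
Cyclone Haishen: ΔP = 121; V ≈ 6.39 × 121^0.613 ≈ 120.85 kt.
Difference ≈ 78.62 − 120.85 = -42.23 → -42 kt.

-42 kt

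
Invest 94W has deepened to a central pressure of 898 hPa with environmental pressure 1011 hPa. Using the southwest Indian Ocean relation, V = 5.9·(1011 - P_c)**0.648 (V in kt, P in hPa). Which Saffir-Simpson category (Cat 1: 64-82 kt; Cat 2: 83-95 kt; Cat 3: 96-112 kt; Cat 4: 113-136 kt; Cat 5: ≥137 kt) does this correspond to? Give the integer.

ΔP = 1011 − 898 = 113 hPa.
V ≈ 5.9 × 113^0.648 = 5.9 × 21.40 ≈ 126 kt.
126 kt falls in the Category 4 band.

4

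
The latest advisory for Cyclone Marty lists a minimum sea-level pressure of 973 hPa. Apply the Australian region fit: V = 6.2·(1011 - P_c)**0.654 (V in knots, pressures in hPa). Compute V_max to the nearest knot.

67 kt

ΔP = 1011 − 973 = 38 hPa.
38^0.654 ≈ 10.794.
V ≈ 6.2 × 10.794 ≈ 66.9 kt.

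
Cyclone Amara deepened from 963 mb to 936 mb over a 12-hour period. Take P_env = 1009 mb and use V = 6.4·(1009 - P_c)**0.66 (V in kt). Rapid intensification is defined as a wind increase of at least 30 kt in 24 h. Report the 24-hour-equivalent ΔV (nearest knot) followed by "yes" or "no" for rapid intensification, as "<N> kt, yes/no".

V₁: ΔP = 46, V ≈ 6.4 × 46^0.66 ≈ 80.09 kt.
V₂: ΔP = 73, V ≈ 6.4 × 73^0.66 ≈ 108.64 kt.
ΔV over 12 h = 28.55 kt → 24 h equivalent = 28.55 × 24/12 ≈ 57.10 kt.
57 kt ≥ 30 kt ⇒ rapid intensification.

57 kt, yes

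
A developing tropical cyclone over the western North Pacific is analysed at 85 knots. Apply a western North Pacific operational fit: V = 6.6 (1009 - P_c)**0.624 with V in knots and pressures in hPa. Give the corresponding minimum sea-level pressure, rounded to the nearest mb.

ΔP = (V / 6.6)^(1/0.624) = (85/6.6)^1.603.
85/6.6 = 12.879; 12.879^1.603 ≈ 60.07 mb.
P_c = 1009 − 60.07 = 948.93 ≈ 949 mb.

949 mb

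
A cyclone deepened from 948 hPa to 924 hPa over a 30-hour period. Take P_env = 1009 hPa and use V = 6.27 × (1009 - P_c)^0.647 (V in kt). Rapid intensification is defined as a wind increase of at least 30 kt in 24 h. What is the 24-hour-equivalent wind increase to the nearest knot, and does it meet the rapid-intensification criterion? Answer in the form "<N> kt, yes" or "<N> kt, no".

V₁: ΔP = 61, V ≈ 6.27 × 61^0.647 ≈ 89.61 kt.
V₂: ΔP = 85, V ≈ 6.27 × 85^0.647 ≈ 111.07 kt.
ΔV over 30 h = 21.46 kt → 24 h equivalent = 21.46 × 24/30 ≈ 17.17 kt.
17 kt < 30 kt ⇒ not rapid intensification.

17 kt, no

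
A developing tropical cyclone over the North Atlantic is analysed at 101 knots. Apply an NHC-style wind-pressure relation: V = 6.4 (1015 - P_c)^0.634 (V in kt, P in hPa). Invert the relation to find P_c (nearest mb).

937 mb

ΔP = (V / 6.4)^(1/0.634) = (101/6.4)^1.577.
101/6.4 = 15.781; 15.781^1.577 ≈ 77.59 mb.
P_c = 1015 − 77.59 = 937.41 ≈ 937 mb.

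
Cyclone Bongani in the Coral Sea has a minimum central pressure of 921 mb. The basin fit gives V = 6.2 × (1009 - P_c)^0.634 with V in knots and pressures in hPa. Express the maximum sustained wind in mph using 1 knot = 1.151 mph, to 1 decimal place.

122.0 mph

ΔP = 1009 − 921 = 88 mb.
V ≈ 6.2 × 88^0.634 = 6.2 × 17.092 ≈ 105.973 kt.
105.973 × 1.151 ≈ 121.97 mph → 122.0 mph.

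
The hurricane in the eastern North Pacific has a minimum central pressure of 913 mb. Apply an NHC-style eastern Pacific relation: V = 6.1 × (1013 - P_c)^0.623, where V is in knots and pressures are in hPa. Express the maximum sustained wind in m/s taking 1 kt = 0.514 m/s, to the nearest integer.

ΔP = 1013 − 913 = 100 mb.
V ≈ 6.1 × 100^0.623 = 6.1 × 17.620 ≈ 107.481 kt.
107.481 × 0.514 ≈ 55.24 m/s → 55 m/s.

55 m/s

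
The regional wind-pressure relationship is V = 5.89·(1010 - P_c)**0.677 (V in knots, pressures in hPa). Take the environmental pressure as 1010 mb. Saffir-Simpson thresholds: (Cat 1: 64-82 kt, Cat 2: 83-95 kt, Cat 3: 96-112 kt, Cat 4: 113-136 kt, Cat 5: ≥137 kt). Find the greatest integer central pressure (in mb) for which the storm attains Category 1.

Category 1 begins at V = 64 kt.
Required ΔP = (64/5.89)^(1/0.677) = 10.866^1.477 ≈ 33.91 mb.
P_c ≤ 1010 − 33.91 = 976.09, so the highest integer P_c is 976 mb.

976 mb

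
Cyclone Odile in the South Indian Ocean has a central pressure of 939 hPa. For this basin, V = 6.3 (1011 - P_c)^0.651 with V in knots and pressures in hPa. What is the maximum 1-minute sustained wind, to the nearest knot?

102 kt

ΔP = 1011 − 939 = 72 hPa.
72^0.651 ≈ 16.185.
V ≈ 6.3 × 16.185 ≈ 102.0 kt.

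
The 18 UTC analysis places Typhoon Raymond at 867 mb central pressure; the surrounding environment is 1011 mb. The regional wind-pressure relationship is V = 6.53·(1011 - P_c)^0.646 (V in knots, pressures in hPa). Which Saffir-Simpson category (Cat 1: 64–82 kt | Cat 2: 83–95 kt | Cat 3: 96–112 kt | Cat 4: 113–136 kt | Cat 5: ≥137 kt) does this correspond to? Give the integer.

5

ΔP = 1011 − 867 = 144 mb.
V ≈ 6.53 × 144^0.646 = 6.53 × 24.79 ≈ 162 kt.
162 kt falls in the Category 5 band.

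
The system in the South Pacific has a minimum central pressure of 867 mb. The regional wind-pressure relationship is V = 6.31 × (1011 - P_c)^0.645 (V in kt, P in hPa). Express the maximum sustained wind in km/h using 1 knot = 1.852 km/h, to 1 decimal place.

ΔP = 1011 − 867 = 144 mb.
V ≈ 6.31 × 144^0.645 = 6.31 × 24.669 ≈ 155.659 kt.
155.659 × 1.852 ≈ 288.28 km/h → 288.3 km/h.

288.3 km/h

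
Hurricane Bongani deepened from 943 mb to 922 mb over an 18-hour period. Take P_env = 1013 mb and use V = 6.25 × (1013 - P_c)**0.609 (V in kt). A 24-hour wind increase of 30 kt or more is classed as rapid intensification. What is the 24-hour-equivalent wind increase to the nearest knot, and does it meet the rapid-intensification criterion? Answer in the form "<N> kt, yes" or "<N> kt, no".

V₁: ΔP = 70, V ≈ 6.25 × 70^0.609 ≈ 83.09 kt.
V₂: ΔP = 91, V ≈ 6.25 × 91^0.609 ≈ 97.48 kt.
ΔV over 18 h = 14.39 kt → 24 h equivalent = 14.39 × 24/18 ≈ 19.19 kt.
19 kt < 30 kt ⇒ not rapid intensification.

19 kt, no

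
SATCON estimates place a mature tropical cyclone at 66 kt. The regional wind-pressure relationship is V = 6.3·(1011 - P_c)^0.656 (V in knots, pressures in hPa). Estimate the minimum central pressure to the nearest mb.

ΔP = (V / 6.3)^(1/0.656) = (66/6.3)^1.524.
66/6.3 = 10.476; 10.476^1.524 ≈ 35.91 mb.
P_c = 1011 − 35.91 = 975.09 ≈ 975 mb.

975 mb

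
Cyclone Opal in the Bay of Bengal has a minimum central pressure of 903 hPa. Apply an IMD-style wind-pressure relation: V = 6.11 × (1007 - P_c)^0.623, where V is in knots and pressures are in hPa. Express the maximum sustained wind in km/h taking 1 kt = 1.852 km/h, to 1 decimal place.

204.3 km/h

ΔP = 1007 − 903 = 104 hPa.
V ≈ 6.11 × 104^0.623 = 6.11 × 18.056 ≈ 110.320 kt.
110.320 × 1.852 ≈ 204.31 km/h → 204.3 km/h.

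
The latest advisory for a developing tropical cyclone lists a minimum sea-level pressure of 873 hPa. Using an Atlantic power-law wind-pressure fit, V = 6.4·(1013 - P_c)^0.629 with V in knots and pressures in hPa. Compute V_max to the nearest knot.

143 kt

ΔP = 1013 − 873 = 140 hPa.
140^0.629 ≈ 22.383.
V ≈ 6.4 × 22.383 ≈ 143.2 kt.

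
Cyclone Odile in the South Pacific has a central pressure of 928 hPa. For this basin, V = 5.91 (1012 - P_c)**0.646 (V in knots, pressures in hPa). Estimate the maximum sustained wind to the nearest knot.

ΔP = 1012 − 928 = 84 hPa.
84^0.646 ≈ 17.502.
V ≈ 5.91 × 17.502 ≈ 103.4 kt.

103 kt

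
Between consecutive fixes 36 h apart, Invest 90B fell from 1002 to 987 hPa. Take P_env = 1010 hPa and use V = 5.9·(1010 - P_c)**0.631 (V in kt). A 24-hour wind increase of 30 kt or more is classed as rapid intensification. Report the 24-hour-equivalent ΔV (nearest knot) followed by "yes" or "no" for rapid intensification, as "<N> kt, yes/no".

14 kt, no

V₁: ΔP = 8, V ≈ 5.9 × 8^0.631 ≈ 21.91 kt.
V₂: ΔP = 23, V ≈ 5.9 × 23^0.631 ≈ 42.67 kt.
ΔV over 36 h = 20.76 kt → 24 h equivalent = 20.76 × 24/36 ≈ 13.84 kt.
14 kt < 30 kt ⇒ not rapid intensification.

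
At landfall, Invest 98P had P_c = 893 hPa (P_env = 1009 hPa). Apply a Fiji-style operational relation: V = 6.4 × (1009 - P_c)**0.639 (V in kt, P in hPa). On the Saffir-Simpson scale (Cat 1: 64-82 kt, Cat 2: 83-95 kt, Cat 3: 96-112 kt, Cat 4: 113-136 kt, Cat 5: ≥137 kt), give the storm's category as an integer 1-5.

ΔP = 1009 − 893 = 116 hPa.
V ≈ 6.4 × 116^0.639 = 6.4 × 20.85 ≈ 133 kt.
133 kt falls in the Category 4 band.

4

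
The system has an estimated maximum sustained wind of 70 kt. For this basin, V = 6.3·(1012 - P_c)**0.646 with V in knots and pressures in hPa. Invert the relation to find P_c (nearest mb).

ΔP = (V / 6.3)^(1/0.646) = (70/6.3)^1.548.
70/6.3 = 11.111; 11.111^1.548 ≈ 41.57 mb.
P_c = 1012 − 41.57 = 970.43 ≈ 970 mb.

970 mb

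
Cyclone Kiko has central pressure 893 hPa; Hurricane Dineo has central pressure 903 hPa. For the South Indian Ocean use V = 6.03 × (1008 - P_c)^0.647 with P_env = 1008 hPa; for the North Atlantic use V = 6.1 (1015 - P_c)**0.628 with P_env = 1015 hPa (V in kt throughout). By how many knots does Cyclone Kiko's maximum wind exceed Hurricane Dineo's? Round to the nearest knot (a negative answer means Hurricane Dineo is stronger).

Cyclone Kiko: ΔP = 115; V ≈ 6.03 × 115^0.647 ≈ 129.89 kt.
Hurricane Dineo: ΔP = 112; V ≈ 6.1 × 112^0.628 ≈ 118.10 kt.
Difference ≈ 129.89 − 118.10 = 11.79 → 12 kt.

12 kt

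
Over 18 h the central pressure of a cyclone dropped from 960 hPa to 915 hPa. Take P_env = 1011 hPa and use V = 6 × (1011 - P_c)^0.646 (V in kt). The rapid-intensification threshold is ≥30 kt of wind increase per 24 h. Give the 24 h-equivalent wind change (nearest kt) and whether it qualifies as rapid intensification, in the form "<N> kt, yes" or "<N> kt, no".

51 kt, yes

V₁: ΔP = 51, V ≈ 6 × 51^0.646 ≈ 76.07 kt.
V₂: ΔP = 96, V ≈ 6 × 96^0.646 ≈ 114.47 kt.
ΔV over 18 h = 38.40 kt → 24 h equivalent = 38.40 × 24/18 ≈ 51.20 kt.
51 kt ≥ 30 kt ⇒ rapid intensification.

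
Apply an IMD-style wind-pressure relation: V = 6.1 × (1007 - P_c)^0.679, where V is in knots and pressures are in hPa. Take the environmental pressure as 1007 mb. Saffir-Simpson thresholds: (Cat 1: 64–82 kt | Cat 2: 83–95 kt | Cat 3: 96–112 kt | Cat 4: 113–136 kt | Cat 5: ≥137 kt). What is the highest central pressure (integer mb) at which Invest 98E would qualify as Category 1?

Category 1 begins at V = 64 kt.
Required ΔP = (64/6.1)^(1/0.679) = 10.492^1.473 ≈ 31.88 mb.
P_c ≤ 1007 − 31.88 = 975.12, so the highest integer P_c is 975 mb.

975 mb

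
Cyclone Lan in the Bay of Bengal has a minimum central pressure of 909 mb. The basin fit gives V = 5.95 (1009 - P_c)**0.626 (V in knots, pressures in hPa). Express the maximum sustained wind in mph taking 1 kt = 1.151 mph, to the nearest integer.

ΔP = 1009 − 909 = 100 mb.
V ≈ 5.95 × 100^0.626 = 5.95 × 17.865 ≈ 106.296 kt.
106.296 × 1.151 ≈ 122.35 mph → 122 mph.

122 mph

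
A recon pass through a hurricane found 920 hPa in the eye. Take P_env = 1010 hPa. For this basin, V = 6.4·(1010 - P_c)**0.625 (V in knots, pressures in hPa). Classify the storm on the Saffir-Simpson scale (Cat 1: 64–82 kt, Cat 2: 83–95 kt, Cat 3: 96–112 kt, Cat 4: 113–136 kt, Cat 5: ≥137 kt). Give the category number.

ΔP = 1010 − 920 = 90 hPa.
V ≈ 6.4 × 90^0.625 = 6.4 × 16.65 ≈ 107 kt.
107 kt falls in the Category 3 band.

3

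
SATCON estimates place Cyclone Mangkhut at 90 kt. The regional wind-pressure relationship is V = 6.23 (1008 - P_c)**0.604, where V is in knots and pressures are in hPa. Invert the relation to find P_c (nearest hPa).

925 hPa

ΔP = (V / 6.23)^(1/0.604) = (90/6.23)^1.656.
90/6.23 = 14.446; 14.446^1.656 ≈ 83.20 hPa.
P_c = 1008 − 83.20 = 924.80 ≈ 925 hPa.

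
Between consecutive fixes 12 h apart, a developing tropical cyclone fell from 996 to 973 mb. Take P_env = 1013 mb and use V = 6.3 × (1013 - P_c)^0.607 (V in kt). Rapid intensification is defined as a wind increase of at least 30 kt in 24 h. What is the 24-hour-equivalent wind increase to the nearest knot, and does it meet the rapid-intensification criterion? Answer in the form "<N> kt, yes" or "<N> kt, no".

V₁: ΔP = 17, V ≈ 6.3 × 17^0.607 ≈ 35.17 kt.
V₂: ΔP = 40, V ≈ 6.3 × 40^0.607 ≈ 59.13 kt.
ΔV over 12 h = 23.96 kt → 24 h equivalent = 23.96 × 24/12 ≈ 47.92 kt.
48 kt ≥ 30 kt ⇒ rapid intensification.

48 kt, yes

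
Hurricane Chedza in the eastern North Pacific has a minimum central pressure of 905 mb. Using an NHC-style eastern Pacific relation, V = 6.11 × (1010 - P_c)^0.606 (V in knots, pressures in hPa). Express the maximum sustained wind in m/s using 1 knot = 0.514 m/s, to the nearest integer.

ΔP = 1010 − 905 = 105 mb.
V ≈ 6.11 × 105^0.606 = 6.11 × 16.782 ≈ 102.537 kt.
102.537 × 0.514 ≈ 52.70 m/s → 53 m/s.

53 m/s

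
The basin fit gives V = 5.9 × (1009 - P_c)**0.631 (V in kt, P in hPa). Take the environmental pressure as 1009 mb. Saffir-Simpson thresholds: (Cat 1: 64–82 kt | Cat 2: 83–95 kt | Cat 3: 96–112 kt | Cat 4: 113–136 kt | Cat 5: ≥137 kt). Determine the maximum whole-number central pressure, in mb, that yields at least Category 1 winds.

Category 1 begins at V = 64 kt.
Required ΔP = (64/5.9)^(1/0.631) = 10.847^1.585 ≈ 43.73 mb.
P_c ≤ 1009 − 43.73 = 965.27, so the highest integer P_c is 965 mb.

965 mb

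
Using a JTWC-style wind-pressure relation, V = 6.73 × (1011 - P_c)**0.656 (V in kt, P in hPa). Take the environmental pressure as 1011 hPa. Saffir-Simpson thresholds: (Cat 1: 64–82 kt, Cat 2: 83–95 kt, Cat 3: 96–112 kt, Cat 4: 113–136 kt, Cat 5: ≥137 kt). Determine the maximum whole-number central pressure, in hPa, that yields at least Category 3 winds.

953 hPa

Category 3 begins at V = 96 kt.
Required ΔP = (96/6.73)^(1/0.656) = 14.264^1.524 ≈ 57.48 hPa.
P_c ≤ 1011 − 57.48 = 953.52, so the highest integer P_c is 953 hPa.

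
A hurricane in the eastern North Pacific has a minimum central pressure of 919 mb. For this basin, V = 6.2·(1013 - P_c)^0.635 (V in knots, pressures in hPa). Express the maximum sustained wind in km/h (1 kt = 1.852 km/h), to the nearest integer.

206 km/h

ΔP = 1013 − 919 = 94 mb.
V ≈ 6.2 × 94^0.635 = 6.2 × 17.903 ≈ 111.001 kt.
111.001 × 1.852 ≈ 205.57 km/h → 206 km/h.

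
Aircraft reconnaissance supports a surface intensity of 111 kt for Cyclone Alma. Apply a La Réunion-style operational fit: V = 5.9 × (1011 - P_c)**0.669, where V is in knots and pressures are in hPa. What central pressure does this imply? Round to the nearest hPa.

931 hPa

ΔP = (V / 5.9)^(1/0.669) = (111/5.9)^1.495.
111/5.9 = 18.814; 18.814^1.495 ≈ 80.36 hPa.
P_c = 1011 − 80.36 = 930.64 ≈ 931 hPa.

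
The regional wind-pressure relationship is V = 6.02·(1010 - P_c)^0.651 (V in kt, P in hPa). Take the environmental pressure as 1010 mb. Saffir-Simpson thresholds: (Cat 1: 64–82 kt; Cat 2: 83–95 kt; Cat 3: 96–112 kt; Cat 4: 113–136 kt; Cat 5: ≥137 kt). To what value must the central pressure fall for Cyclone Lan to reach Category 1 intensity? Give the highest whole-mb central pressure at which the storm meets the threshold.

Category 1 begins at V = 64 kt.
Required ΔP = (64/6.02)^(1/0.651) = 10.631^1.536 ≈ 37.75 mb.
P_c ≤ 1010 − 37.75 = 972.25, so the highest integer P_c is 972 mb.

972 mb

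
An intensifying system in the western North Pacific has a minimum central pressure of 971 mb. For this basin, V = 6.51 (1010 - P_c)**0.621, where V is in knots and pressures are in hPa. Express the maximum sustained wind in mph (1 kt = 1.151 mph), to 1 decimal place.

72.9 mph

ΔP = 1010 − 971 = 39 mb.
V ≈ 6.51 × 39^0.621 = 6.51 × 9.729 ≈ 63.333 kt.
63.333 × 1.151 ≈ 72.90 mph → 72.9 mph.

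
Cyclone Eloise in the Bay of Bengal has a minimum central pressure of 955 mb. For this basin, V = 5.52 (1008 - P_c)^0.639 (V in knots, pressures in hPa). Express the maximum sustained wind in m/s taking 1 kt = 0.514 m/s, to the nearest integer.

ΔP = 1008 − 955 = 53 mb.
V ≈ 5.52 × 53^0.639 = 5.52 × 12.642 ≈ 69.783 kt.
69.783 × 0.514 ≈ 35.87 m/s → 36 m/s.

36 m/s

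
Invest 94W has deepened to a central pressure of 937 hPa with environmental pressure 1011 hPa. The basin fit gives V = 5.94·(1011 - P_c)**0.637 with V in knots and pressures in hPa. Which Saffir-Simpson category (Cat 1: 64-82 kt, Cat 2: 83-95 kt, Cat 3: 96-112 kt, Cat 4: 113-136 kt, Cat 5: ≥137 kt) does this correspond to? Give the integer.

2

ΔP = 1011 − 937 = 74 hPa.
V ≈ 5.94 × 74^0.637 = 5.94 × 15.51 ≈ 92 kt.
92 kt falls in the Category 2 band.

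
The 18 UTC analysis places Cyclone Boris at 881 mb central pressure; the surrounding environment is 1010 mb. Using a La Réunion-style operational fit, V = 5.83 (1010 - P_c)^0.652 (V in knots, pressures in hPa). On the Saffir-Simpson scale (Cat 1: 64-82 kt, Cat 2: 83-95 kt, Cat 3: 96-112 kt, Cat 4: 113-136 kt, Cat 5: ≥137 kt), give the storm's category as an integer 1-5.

5

ΔP = 1010 − 881 = 129 mb.
V ≈ 5.83 × 129^0.652 = 5.83 × 23.77 ≈ 139 kt.
139 kt falls in the Category 5 band.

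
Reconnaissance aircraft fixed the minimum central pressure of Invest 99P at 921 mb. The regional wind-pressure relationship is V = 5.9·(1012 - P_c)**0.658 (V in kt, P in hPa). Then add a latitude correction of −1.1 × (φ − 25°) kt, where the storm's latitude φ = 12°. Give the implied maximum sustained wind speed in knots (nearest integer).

ΔP = 1012 − 921 = 91 mb.
91^0.658 ≈ 19.456.
V ≈ 5.9 × 19.456 ≈ 114.8 kt.
Latitude correction: −1.1 × (12 − 25) = 14.3 kt.
Corrected V ≈ 129.1 kt → 129 kt.

129 kt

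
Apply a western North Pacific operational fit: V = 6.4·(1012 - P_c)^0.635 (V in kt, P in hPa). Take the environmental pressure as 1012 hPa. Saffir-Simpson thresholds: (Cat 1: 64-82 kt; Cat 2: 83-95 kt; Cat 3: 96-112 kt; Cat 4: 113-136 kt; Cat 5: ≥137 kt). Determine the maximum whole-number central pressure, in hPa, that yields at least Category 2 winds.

Category 2 begins at V = 83 kt.
Required ΔP = (83/6.4)^(1/0.635) = 12.969^1.575 ≈ 56.57 hPa.
P_c ≤ 1012 − 56.57 = 955.43, so the highest integer P_c is 955 hPa.

955 hPa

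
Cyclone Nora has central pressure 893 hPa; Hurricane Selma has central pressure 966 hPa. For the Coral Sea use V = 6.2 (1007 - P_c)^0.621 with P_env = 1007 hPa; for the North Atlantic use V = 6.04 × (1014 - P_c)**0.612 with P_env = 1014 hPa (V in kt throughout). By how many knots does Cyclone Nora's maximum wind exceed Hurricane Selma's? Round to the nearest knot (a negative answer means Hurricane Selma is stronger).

53 kt

Cyclone Nora: ΔP = 114; V ≈ 6.2 × 114^0.621 ≈ 117.42 kt.
Hurricane Selma: ΔP = 48; V ≈ 6.04 × 48^0.612 ≈ 64.56 kt.
Difference ≈ 117.42 − 64.56 = 52.86 → 53 kt.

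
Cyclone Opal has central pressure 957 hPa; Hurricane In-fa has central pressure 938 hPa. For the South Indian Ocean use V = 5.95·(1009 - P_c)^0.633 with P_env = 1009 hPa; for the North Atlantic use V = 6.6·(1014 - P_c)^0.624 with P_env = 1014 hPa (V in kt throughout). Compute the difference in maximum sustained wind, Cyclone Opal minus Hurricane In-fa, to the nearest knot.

-26 kt

Cyclone Opal: ΔP = 52; V ≈ 5.95 × 52^0.633 ≈ 72.57 kt.
Hurricane In-fa: ΔP = 76; V ≈ 6.6 × 76^0.624 ≈ 98.44 kt.
Difference ≈ 72.57 − 98.44 = -25.87 → -26 kt.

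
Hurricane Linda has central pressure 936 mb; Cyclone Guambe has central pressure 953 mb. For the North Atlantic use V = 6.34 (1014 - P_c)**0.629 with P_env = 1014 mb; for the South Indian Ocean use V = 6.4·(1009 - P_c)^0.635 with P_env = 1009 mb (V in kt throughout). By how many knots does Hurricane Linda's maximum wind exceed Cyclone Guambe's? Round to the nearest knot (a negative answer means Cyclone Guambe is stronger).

16 kt

Hurricane Linda: ΔP = 78; V ≈ 6.34 × 78^0.629 ≈ 98.22 kt.
Cyclone Guambe: ΔP = 56; V ≈ 6.4 × 56^0.635 ≈ 82.47 kt.
Difference ≈ 98.22 − 82.47 = 15.75 → 16 kt.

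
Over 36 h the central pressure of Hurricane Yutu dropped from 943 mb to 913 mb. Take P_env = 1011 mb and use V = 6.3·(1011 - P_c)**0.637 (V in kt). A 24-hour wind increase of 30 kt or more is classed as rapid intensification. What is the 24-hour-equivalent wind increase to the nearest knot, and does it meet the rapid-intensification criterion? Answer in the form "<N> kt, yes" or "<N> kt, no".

V₁: ΔP = 68, V ≈ 6.3 × 68^0.637 ≈ 92.61 kt.
V₂: ΔP = 98, V ≈ 6.3 × 98^0.637 ≈ 116.88 kt.
ΔV over 36 h = 24.27 kt → 24 h equivalent = 24.27 × 24/36 ≈ 16.18 kt.
16 kt < 30 kt ⇒ not rapid intensification.

16 kt, no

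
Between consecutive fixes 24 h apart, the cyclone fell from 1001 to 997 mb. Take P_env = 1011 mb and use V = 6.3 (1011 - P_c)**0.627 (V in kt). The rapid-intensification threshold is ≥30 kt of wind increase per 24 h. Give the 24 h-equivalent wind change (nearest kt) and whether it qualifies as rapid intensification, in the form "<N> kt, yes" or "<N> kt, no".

6 kt, no

V₁: ΔP = 10, V ≈ 6.3 × 10^0.627 ≈ 26.69 kt.
V₂: ΔP = 14, V ≈ 6.3 × 14^0.627 ≈ 32.96 kt.
ΔV over 24 h = 6.27 kt → 24 h equivalent = 6.27 × 24/24 ≈ 6.27 kt.
6 kt < 30 kt ⇒ not rapid intensification.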